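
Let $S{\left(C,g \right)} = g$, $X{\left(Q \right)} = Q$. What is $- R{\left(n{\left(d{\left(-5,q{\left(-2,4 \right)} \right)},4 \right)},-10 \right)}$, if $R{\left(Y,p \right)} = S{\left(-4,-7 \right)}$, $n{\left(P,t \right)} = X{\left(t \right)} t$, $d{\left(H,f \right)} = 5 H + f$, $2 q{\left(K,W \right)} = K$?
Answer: $7$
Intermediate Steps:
$q{\left(K,W \right)} = \frac{K}{2}$
$d{\left(H,f \right)} = f + 5 H$
$n{\left(P,t \right)} = t^{2}$ ($n{\left(P,t \right)} = t t = t^{2}$)
$R{\left(Y,p \right)} = -7$
$- R{\left(n{\left(d{\left(-5,q{\left(-2,4 \right)} \right)},4 \right)},-10 \right)} = \left(-1\right) \left(-7\right) = 7$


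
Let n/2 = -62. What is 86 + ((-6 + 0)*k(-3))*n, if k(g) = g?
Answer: -2146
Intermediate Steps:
n = -124 (n = 2*(-62) = -124)
86 + ((-6 + 0)*k(-3))*n = 86 + ((-6 + 0)*(-3))*(-124) = 86 - 6*(-3)*(-124) = 86 + 18*(-124) = 86 - 2232 = -2146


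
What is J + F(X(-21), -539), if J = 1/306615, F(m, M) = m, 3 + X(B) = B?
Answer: -7358759/306615 ≈ -24.000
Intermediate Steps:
X(B) = -3 + B
J = 1/306615 ≈ 3.2614e-6
J + F(X(-21), -539) = 1/306615 + (-3 - 21) = 1/306615 - 24 = -7358759/306615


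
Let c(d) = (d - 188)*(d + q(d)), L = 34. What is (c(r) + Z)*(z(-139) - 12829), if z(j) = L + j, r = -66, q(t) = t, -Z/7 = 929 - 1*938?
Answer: -434465994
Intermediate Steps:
Z = 63 (Z = -7*(929 - 1*938) = -7*(929 - 938) = -7*(-9) = 63)
z(j) = 34 + j
c(d) = 2*d*(-188 + d) (c(d) = (d - 188)*(d + d) = (-188 + d)*(2*d) = 2*d*(-188 + d))
(c(r) + Z)*(z(-139) - 12829) = (2*(-66)*(-188 - 66) + 63)*((34 - 139) - 12829) = (2*(-66)*(-254) + 63)*(-105 - 12829) = (33528 + 63)*(-12934) = 33591*(-12934) = -434465994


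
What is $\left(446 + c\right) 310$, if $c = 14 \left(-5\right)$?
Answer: $116560$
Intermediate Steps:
$c = -70$
$\left(446 + c\right) 310 = \left(446 - 70\right) 310 = 376 \cdot 310 = 116560$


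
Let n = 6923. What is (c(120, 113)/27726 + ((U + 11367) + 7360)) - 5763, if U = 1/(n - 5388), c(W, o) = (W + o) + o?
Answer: 275870375038/21279705 ≈ 12964.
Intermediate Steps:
c(W, o) = W + 2*o
U = 1/1535 (U = 1/(6923 - 5388) = 1/1535 ≈ 0.00065147)
(c(120, 113)/27726 + ((U + 11367) + 7360)) - 5763 = ((120 + 2*113)/27726 + ((1/1535 + 11367) + 7360)) - 5763 = ((120 + 226)*(1/27726) + (17448346/1535 + 7360)) - 5763 = (346*(1/27726) + 28745946/1535) - 5763 = (173/13863 + 28745946/1535) - 5763 = 398505314953/21279705 - 5763 = 275870375038/21279705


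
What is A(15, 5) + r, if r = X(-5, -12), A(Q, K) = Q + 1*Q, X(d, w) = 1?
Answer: 31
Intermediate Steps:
A(Q, K) = 2*Q (A(Q, K) = Q + Q = 2*Q)
r = 1
A(15, 5) + r = 2*15 + 1 = 30 + 1 = 31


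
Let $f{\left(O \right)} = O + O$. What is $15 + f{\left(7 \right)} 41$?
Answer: $589$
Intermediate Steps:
$f{\left(O \right)} = 2 O$
$15 + f{\left(7 \right)} 41 = 15 + 2 \cdot 7 \cdot 41 = 15 + 14 \cdot 41 = 15 + 574 = 589$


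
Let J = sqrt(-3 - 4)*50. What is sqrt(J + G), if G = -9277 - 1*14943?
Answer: sqrt(-24220 + 50*I*sqrt(7)) ≈ 0.425 + 155.63*I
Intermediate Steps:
G = -24220 (G = -9277 - 14943 = -24220)
J = 50*I*sqrt(7) (J = sqrt(-7)*50 = (I*sqrt(7))*50 = 50*I*sqrt(7) ≈ 132.29*I)
sqrt(J + G) = sqrt(50*I*sqrt(7) - 24220) = sqrt(-24220 + 50*I*sqrt(7))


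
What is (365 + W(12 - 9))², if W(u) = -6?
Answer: 128881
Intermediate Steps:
(365 + W(12 - 9))² = (365 - 6)² = 359² = 128881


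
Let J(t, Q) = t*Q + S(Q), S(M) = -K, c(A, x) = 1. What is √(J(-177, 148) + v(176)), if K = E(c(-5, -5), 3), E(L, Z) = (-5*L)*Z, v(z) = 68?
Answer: I*√26113 ≈ 161.6*I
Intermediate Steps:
E(L, Z) = -5*L*Z
K = -15 (K = -5*1*3 = -15)
S(M) = 15 (S(M) = -1*(-15) = 15)
J(t, Q) = 15 + Q*t (J(t, Q) = t*Q + 15 = Q*t + 15 = 15 + Q*t)
√(J(-177, 148) + v(176)) = √((15 + 148*(-177)) + 68) = √((15 - 26196) + 68) = √(-26181 + 68) = √(-26113) = I*√26113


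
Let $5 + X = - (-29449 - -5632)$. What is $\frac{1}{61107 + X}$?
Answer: $\frac{1}{84919} \approx 1.1776 \cdot 10^{-5}$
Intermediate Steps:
$X = 23812$ ($X = -5 - \left(-29449 - -5632\right) = -5 - \left(-29449 + 5632\right) = -5 - -23817 = -5 + 23817 = 23812$)
$\frac{1}{61107 + X} = \frac{1}{61107 + 23812} = \frac{1}{84919}$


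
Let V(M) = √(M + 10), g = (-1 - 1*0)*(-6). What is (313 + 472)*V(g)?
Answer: 3140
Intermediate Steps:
g = 6 (g = (-1 + 0)*(-6) = -1*(-6) = 6)
V(M) = √(10 + M)
(313 + 472)*V(g) = (313 + 472)*√(10 + 6) = 785*√16 = 785*4 = 3140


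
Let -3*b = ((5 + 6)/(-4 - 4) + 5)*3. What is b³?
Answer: -24389/512 ≈ -47.635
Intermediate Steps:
b = -29/8 (b = -((5 + 6)/(-4 - 4) + 5)*3/3 = -(11/(-8) + 5)*3/3 = -(11*(-⅛) + 5)*3/3 = -(-11/8 + 5)*3/3 = -29*3/24 = -⅓*87/8 = -29/8 ≈ -3.6250)
b³ = (-29/8)³ = -24389/512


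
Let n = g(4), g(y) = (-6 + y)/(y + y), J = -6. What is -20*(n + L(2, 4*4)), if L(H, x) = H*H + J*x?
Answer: 1845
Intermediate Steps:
g(y) = (-6 + y)/(2*y) (g(y) = (-6 + y)/((2*y)) = (-6 + y)*(1/(2*y)) = (-6 + y)/(2*y))
n = -¼ (n = (½)*(-6 + 4)/4 = (½)*(¼)*(-2) = -¼ ≈ -0.25000)
L(H, x) = H² - 6*x (L(H, x) = H*H - 6*x = H² - 6*x)
-20*(n + L(2, 4*4)) = -20*(-¼ + (2² - 24*4)) = -20*(-¼ + (4 - 6*16)) = -20*(-¼ + (4 - 96)) = -20*(-¼ - 92) = -20*(-369/4) = 1845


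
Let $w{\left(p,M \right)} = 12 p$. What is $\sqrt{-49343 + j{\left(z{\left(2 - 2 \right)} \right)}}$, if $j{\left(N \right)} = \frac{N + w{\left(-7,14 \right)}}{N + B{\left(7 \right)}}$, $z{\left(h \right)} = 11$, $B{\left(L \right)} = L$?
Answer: $\frac{i \sqrt{1776494}}{6} \approx 222.14 i$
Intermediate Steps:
$j{\left(N \right)} = \frac{-84 + N}{7 + N}$ ($j{\left(N \right)} = \frac{N + 12 \left(-7\right)}{N + 7} = \frac{N - 84}{7 + N} = \frac{-84 + N}{7 + N}$)
$\sqrt{-49343 + j{\left(z{\left(2 - 2 \right)} \right)}} = \sqrt{-49343 + \frac{-84 + 11}{7 + 11}} = \sqrt{-49343 + \frac{1}{18} \left(-73\right)} = \sqrt{-49343 - \frac{73}{18}} = \sqrt{- \frac{888247}{18}} = \frac{i \sqrt{1776494}}{6}$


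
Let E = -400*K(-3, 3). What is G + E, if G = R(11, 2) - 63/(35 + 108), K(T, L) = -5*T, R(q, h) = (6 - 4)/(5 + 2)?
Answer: -6006155/1001 ≈ -6000.2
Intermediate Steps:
R(q, h) = 2/7
G = -155/1001 (G = 2/7 - 63/(35 + 108) = 2/7 - 63/143 = -155/1001 ≈ -0.15485)
E = -6000 (E = -(-2000)*(-3) = -400*15 = -6000)
G + E = -155/1001 - 6000 = -6006155/1001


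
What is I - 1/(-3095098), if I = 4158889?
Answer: 12872169026123/3095098 ≈ 4.1589e+6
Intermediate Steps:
I - 1/(-3095098) = 4158889 - 1/(-3095098) = 4158889 - 1*(-1/3095098) = 4158889 + 1/3095098 = 12872169026123/3095098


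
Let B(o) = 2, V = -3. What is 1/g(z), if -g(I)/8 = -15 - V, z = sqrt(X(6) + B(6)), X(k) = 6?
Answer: 1/96 ≈ 0.010417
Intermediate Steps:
z = 2*sqrt(2) (z = sqrt(6 + 2) = sqrt(8) = 2*sqrt(2) ≈ 2.8284)
g(I) = 96 (g(I) = -8*(-15 - 1*(-3)) = -8*(-15 + 3) = -8*(-12) = 96)
1/g(z) = 1/96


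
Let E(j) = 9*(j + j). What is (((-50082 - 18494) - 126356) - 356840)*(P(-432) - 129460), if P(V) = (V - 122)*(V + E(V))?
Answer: -2437602891984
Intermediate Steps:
E(j) = 18*j (E(j) = 9*(2*j) = 18*j)
P(V) = 19*V*(-122 + V) (P(V) = (V - 122)*(V + 18*V) = (-122 + V)*(19*V) = 19*V*(-122 + V))
(((-50082 - 18494) - 126356) - 356840)*(P(-432) - 129460) = (((-50082 - 18494) - 126356) - 356840)*(19*(-432)*(-122 - 432) - 129460) = ((-68576 - 126356) - 356840)*(19*(-432)*(-554) - 129460) = (-194932 - 356840)*(4547232 - 129460) = -551772*4417772 = -2437602891984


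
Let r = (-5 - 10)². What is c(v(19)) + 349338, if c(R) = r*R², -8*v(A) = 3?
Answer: 22359657/64 ≈ 3.4937e+5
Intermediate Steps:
v(A) = -3/8 (v(A) = -⅛*3 = -3/8)
r = 225 (r = (-15)² = 225)
c(R) = 225*R²
c(v(19)) + 349338 = 225*(-3/8)² + 349338 = 225*(9/64) + 349338 = 2025/64 + 349338 = 22359657/64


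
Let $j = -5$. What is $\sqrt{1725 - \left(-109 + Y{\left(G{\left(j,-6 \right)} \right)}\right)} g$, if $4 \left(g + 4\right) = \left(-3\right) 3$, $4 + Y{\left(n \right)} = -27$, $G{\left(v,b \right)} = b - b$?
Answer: $- \frac{25 \sqrt{1865}}{4} \approx -269.91$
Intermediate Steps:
$G{\left(v,b \right)} = 0$
$Y{\left(n \right)} = -31$ ($Y{\left(n \right)} = -4 - 27 = -31$)
$g = - \frac{25}{4}$ ($g = -4 + \frac{\left(-3\right) 3}{4} = -4 + \frac{1}{4} \left(-9\right) = -4 - \frac{9}{4} = - \frac{25}{4} \approx -6.25$)
$\sqrt{1725 - \left(-109 + Y{\left(G{\left(j,-6 \right)} \right)}\right)} g = \sqrt{1725 + \left(109 - -31\right)} \left(- \frac{25}{4}\right) = \sqrt{1725 + \left(109 + 31\right)} \left(- \frac{25}{4}\right) = \sqrt{1725 + 140} \left(- \frac{25}{4}\right) = \sqrt{1865} \left(- \frac{25}{4}\right) = - \frac{25 \sqrt{1865}}{4}$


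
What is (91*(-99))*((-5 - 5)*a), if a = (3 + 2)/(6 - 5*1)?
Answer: 450450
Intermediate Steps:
a = 5 (a = 5/(6 - 5) = 5/1 = 5*1 = 5)
(91*(-99))*((-5 - 5)*a) = (91*(-99))*((-5 - 5)*5) = -(-90090)*5 = -9009*(-50) = 450450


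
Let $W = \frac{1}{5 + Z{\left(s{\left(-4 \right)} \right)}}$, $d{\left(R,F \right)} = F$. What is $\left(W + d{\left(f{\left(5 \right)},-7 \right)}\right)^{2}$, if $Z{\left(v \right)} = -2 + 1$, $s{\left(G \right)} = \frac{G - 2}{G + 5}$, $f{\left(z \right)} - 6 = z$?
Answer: $\frac{729}{16} \approx 45.563$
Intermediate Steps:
$f{\left(z \right)} = 6 + z$
$s{\left(G \right)} = \frac{-2 + G}{5 + G}$
$Z{\left(v \right)} = -1$
$W = \frac{1}{4}$ ($W = \frac{1}{5 - 1} = \frac{1}{4} \approx 0.25$)
$\left(W + d{\left(f{\left(5 \right)},-7 \right)}\right)^{2} = \left(\frac{1}{4} - 7\right)^{2} = \left(- \frac{27}{4}\right)^{2} = \frac{729}{16}$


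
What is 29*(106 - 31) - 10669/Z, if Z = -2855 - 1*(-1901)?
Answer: 2085619/954 ≈ 2186.2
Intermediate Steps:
Z = -954 (Z = -2855 + 1901 = -954)
29*(106 - 31) - 10669/Z = 29*(106 - 31) - 10669/(-954) = 29*75 - 10669*(-1)/954 = 2175 - 1*(-10669/954) = 2175 + 10669/954 = 2085619/954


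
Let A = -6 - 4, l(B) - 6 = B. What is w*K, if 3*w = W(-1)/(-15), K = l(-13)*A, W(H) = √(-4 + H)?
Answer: -14*I*√5/9 ≈ -3.4783*I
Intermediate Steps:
l(B) = 6 + B
A = -10
K = 70 (K = (6 - 13)*(-10) = -7*(-10) = 70)
w = -I*√5/45 (w = (√(-4 - 1)/(-15))/3 = (√(-5)*(-1/15))/3 = ((I*√5)*(-1/15))/3 = (-I*√5/15)/3 = -I*√5/45 ≈ -0.04969*I)
w*K = -I*√5/45*70 = -14*I*√5/9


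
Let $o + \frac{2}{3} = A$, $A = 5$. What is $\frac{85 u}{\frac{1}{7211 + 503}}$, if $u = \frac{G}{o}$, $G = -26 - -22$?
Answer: $- \frac{7868280}{13} \approx -6.0525 \cdot 10^{5}$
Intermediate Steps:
$G = -4$ ($G = -26 + 22 = -4$)
$o = \frac{13}{3}$ ($o = - \frac{2}{3} + 5 = \frac{13}{3} \approx 4.3333$)
$u = - \frac{12}{13}$ ($u = - \frac{4}{\frac{13}{3}} = \left(-4\right) \frac{3}{13} = - \frac{12}{13} \approx -0.92308$)
$\frac{85 u}{\frac{1}{7211 + 503}} = \frac{85 \left(- \frac{12}{13}\right)}{\frac{1}{7211 + 503}} = - \frac{1020}{13 \cdot \frac{1}{7714}} = - \frac{1020 \frac{1}{\frac{1}{7714}}}{13} = \left(- \frac{1020}{13}\right) 7714 = - \frac{7868280}{13}$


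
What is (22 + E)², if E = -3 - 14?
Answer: 25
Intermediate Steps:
E = -17
(22 + E)² = (22 - 17)² = 5² = 25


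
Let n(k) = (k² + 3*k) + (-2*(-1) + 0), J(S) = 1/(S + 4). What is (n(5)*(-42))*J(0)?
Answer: -441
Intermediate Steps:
J(S) = 1/(4 + S)
n(k) = 2 + k² + 3*k (n(k) = (k² + 3*k) + (2 + 0) = (k² + 3*k) + 2 = 2 + k² + 3*k)
(n(5)*(-42))*J(0) = ((2 + 5² + 3*5)*(-42))/(4 + 0) = ((2 + 25 + 15)*(-42))/4 = (42*(-42))*(¼) = -1764*¼ = -441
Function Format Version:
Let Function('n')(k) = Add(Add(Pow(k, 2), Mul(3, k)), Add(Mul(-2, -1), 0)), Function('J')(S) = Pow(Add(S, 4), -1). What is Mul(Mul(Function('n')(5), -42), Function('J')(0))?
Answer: -441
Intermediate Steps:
Function('J')(S) = Pow(Add(4, S), -1)
Function('n')(k) = Add(2, Pow(k, 2), Mul(3, k)) (Function('n')(k) = Add(Add(Pow(k, 2), Mul(3, k)), Add(2, 0)) = Add(Add(Pow(k, 2), Mul(3, k)), 2) = Add(2, Pow(k, 2), Mul(3, k)))
Mul(Mul(Function('n')(5), -42), Function('J')(0)) = Mul(Mul(Add(2, Pow(5, 2), Mul(3, 5)), -42), Pow(Add(4, 0), -1)) = Mul(Mul(Add(2, 25, 15), -42), Pow(4, -1)) = Mul(Mul(42, -42), Rational(1, 4)) = Mul(-1764, Rational(1, 4)) = -441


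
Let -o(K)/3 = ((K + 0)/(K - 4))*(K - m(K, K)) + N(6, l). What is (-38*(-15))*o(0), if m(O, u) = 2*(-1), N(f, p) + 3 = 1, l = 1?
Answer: 3420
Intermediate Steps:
N(f, p) = -2 (N(f, p) = -3 + 1 = -2)
m(O, u) = -2
o(K) = 6 - 3*K*(2 + K)/(-4 + K) (o(K) = -3*(((K + 0)/(K - 4))*(K - 1*(-2)) - 2) = -3*((K/(-4 + K))*(K + 2) - 2) = -3*((K/(-4 + K))*(2 + K) - 2) = -3*(K*(2 + K)/(-4 + K) - 2) = -3*(-2 + K*(2 + K)/(-4 + K)) = 6 - 3*K*(2 + K)/(-4 + K))
(-38*(-15))*o(0) = (-38*(-15))*(3*(-8 - 1*0**2)/(-4 + 0)) = 570*(3*(-8 - 1*0)/(-4)) = 570*(3*(-1/4)*(-8 + 0)) = 570*(3*(-1/4)*(-8)) = 570*6 = 3420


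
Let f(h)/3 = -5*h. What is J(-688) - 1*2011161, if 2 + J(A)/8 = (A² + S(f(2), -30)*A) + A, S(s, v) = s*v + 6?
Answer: -3216553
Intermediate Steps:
f(h) = -15*h (f(h) = 3*(-5*h) = -15*h)
S(s, v) = 6 + s*v
J(A) = -16 + 8*A² + 7256*A (J(A) = -16 + 8*((A² + (6 - 15*2*(-30))*A) + A) = -16 + 8*((A² + (6 - 30*(-30))*A) + A) = -16 + 8*((A² + (6 + 900)*A) + A) = -16 + 8*((A² + 906*A) + A) = -16 + 8*(A² + 907*A) = -16 + (8*A² + 7256*A) = -16 + 8*A² + 7256*A)
J(-688) - 1*2011161 = (-16 + 8*(-688)² + 7256*(-688)) - 1*2011161 = (-16 + 8*473344 - 4992128) - 2011161 = (-16 + 3786752 - 4992128) - 2011161 = -1205392 - 2011161 = -3216553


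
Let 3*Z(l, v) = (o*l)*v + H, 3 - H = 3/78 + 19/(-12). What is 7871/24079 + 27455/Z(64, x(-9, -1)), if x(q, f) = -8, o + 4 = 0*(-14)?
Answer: 311909896847/7710023563 ≈ 40.455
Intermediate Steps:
o = -4 (o = -4 + 0*(-14) = -4 + 0 = -4)
H = 709/156 (H = 3 - (3/78 + 19/(-12)) = 3 - (3*(1/78) + 19*(-1/12)) = 3 - (1/26 - 19/12) = 3 - 1*(-241/156) = 3 + 241/156 = 709/156 ≈ 4.5449)
Z(l, v) = 709/468 - 4*l*v/3 (Z(l, v) = ((-4*l)*v + 709/156)/3 = (-4*l*v + 709/156)/3 = (709/156 - 4*l*v)/3 = 709/468 - 4*l*v/3)
7871/24079 + 27455/Z(64, x(-9, -1)) = 7871/24079 + 27455/(709/468 - 4/3*64*(-8)) = 7871*(1/24079) + 27455/(709/468 + 2048/3) = 7871/24079 + 27455/(320197/468) = 7871/24079 + 27455*(468/320197) = 7871/24079 + 12848940/320197 = 311909896847/7710023563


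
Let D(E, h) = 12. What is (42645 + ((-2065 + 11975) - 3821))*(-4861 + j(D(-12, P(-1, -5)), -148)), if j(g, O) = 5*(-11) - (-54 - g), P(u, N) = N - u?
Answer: -236359900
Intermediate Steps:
j(g, O) = -1 + g (j(g, O) = -55 + (54 + g) = -1 + g)
(42645 + ((-2065 + 11975) - 3821))*(-4861 + j(D(-12, P(-1, -5)), -148)) = (42645 + ((-2065 + 11975) - 3821))*(-4861 + (-1 + 12)) = (42645 + (9910 - 3821))*(-4861 + 11) = (42645 + 6089)*(-4850) = 48734*(-4850) = -236359900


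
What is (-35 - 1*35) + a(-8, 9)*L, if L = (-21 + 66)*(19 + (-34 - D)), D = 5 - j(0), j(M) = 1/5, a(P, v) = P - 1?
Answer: 7949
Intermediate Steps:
a(P, v) = -1 + P
j(M) = ⅕
D = 24/5 (D = 5 - 1*⅕ = 5 - ⅕ = 24/5 ≈ 4.8000)
L = -891 (L = (-21 + 66)*(19 + (-34 - 1*24/5)) = 45*(19 + (-34 - 24/5)) = 45*(19 - 194/5) = 45*(-99/5) = -891)
(-35 - 1*35) + a(-8, 9)*L = (-35 - 1*35) + (-1 - 8)*(-891) = (-35 - 35) - 9*(-891) = -70 + 8019 = 7949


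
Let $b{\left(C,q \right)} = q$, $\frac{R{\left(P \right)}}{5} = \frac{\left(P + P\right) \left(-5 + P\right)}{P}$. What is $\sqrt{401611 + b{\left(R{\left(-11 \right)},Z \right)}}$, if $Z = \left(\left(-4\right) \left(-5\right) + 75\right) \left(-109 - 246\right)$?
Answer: $\sqrt{367886} \approx 606.54$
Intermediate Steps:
$R{\left(P \right)} = -50 + 10 P$ ($R{\left(P \right)} = 5 \frac{\left(P + P\right) \left(-5 + P\right)}{P} = 5 \frac{2 P \left(-5 + P\right)}{P} = 5 \left(-10 + 2 P\right) = -50 + 10 P$)
$Z = -33725$ ($Z = \left(20 + 75\right) \left(-355\right) = 95 \left(-355\right) = -33725$)
$\sqrt{401611 + b{\left(R{\left(-11 \right)},Z \right)}} = \sqrt{401611 - 33725} = \sqrt{367886}$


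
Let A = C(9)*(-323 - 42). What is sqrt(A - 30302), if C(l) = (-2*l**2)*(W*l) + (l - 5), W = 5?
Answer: 44*sqrt(1358) ≈ 1621.4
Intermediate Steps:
C(l) = -5 + l - 10*l**3 (C(l) = (-2*l**2)*(5*l) + (l - 5) = -10*l**3 + (-5 + l) = -5 + l - 10*l**3)
A = 2659390 (A = (-5 + 9 - 10*9**3)*(-323 - 42) = (-5 + 9 - 10*729)*(-365) = (-5 + 9 - 7290)*(-365) = -7286*(-365) = 2659390)
sqrt(A - 30302) = sqrt(2659390 - 30302) = sqrt(2629088) = 44*sqrt(1358)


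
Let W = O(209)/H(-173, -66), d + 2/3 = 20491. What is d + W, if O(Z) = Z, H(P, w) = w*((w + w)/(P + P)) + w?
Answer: 29379851/1434 ≈ 20488.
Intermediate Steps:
H(P, w) = w + w**2/P (H(P, w) = w*((2*w)/((2*P))) + w = w*((2*w)*(1/(2*P))) + w = w*(w/P) + w = w**2/P + w = w + w**2/P)
d = 61471/3 (d = -2/3 + 20491 = 61471/3 ≈ 20490.)
W = -3287/1434 (W = 209/((-66*(-173 - 66)/(-173))) = 209/((-66*(-1/173)*(-239))) = 209/(-15774/173) = 209*(-173/15774) = -3287/1434 ≈ -2.2922)
d + W = 61471/3 - 3287/1434 = 29379851/1434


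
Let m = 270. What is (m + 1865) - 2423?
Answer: -288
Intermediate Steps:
(m + 1865) - 2423 = (270 + 1865) - 2423 = 2135 - 2423 = -288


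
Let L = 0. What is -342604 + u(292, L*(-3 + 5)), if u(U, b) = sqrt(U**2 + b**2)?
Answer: -342312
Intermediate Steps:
-342604 + u(292, L*(-3 + 5)) = -342604 + sqrt(292**2 + (0*(-3 + 5))**2) = -342604 + sqrt(85264 + (0*2)**2) = -342604 + sqrt(85264 + 0**2) = -342604 + sqrt(85264 + 0) = -342604 + sqrt(85264) = -342604 + 292 = -342312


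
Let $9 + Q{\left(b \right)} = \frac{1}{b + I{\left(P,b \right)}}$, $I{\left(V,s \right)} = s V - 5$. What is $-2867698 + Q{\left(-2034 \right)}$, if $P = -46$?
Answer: $- \frac{262466883174}{91525} \approx -2.8677 \cdot 10^{6}$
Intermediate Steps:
$I{\left(V,s \right)} = -5 + V s$ ($I{\left(V,s \right)} = V s - 5 = -5 + V s$)
$Q{\left(b \right)} = -9 + \frac{1}{-5 - 45 b}$ ($Q{\left(b \right)} = -9 + \frac{1}{b - \left(5 + 46 b\right)} = -9 + \frac{1}{-5 - 45 b}$)
$-2867698 + Q{\left(-2034 \right)} = -2867698 + \frac{-46 - -823770}{5 \left(1 + 9 \left(-2034\right)\right)} = -2867698 + \frac{-46 + 823770}{5 \left(1 - 18306\right)} = -2867698 + \frac{1}{5} \frac{1}{-18305} \cdot 823724 = -2867698 + \frac{1}{5} \left(- \frac{1}{18305}\right) 823724 = -2867698 - \frac{823724}{91525} = - \frac{262466883174}{91525}$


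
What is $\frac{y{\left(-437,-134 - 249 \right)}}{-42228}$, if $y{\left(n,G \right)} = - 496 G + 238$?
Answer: $- \frac{10567}{2346} \approx -4.5043$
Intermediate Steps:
$y{\left(n,G \right)} = 238 - 496 G$
$\frac{y{\left(-437,-134 - 249 \right)}}{-42228} = \frac{238 - 496 \left(-134 - 249\right)}{-42228} = \left(238 - -189968\right) \left(- \frac{1}{42228}\right) = \left(238 + 189968\right) \left(- \frac{1}{42228}\right) = 190206 \left(- \frac{1}{42228}\right) = - \frac{10567}{2346}$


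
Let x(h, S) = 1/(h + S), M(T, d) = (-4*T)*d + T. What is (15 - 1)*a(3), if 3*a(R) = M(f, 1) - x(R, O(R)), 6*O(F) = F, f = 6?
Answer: -256/3 ≈ -85.333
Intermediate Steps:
O(F) = F/6
M(T, d) = T - 4*T*d (M(T, d) = -4*T*d + T = T - 4*T*d)
x(h, S) = 1/(S + h)
a(R) = -6 - 2/(7*R) (a(R) = (6*(1 - 4*1) - 1/(R/6 + R))/3 = (6*(1 - 4) - 1/(7*R/6))/3 = (6*(-3) - 6/(7*R))/3 = (-18 - 6/(7*R))/3 = -6 - 2/(7*R))
(15 - 1)*a(3) = (15 - 1)*(-6 - 2/7/3) = 14*(-6 - 2/7*⅓) = 14*(-6 - 2/21) = 14*(-128/21) = -256/3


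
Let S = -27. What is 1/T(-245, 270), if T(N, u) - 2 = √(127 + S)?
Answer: 1/12 ≈ 0.083333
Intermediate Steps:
T(N, u) = 12 (T(N, u) = 2 + √(127 - 27) = 2 + √100 = 2 + 10 = 12)
1/T(-245, 270) = 1/12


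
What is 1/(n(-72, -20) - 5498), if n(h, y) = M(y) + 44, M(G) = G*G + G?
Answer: -1/5074 ≈ -0.00019708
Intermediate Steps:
M(G) = G + G² (M(G) = G² + G = G + G²)
n(h, y) = 44 + y*(1 + y) (n(h, y) = y*(1 + y) + 44 = 44 + y*(1 + y))
1/(n(-72, -20) - 5498) = 1/((44 - 20*(1 - 20)) - 5498) = 1/((44 - 20*(-19)) - 5498) = 1/((44 + 380) - 5498) = 1/(424 - 5498) = 1/(-5074) = -1/5074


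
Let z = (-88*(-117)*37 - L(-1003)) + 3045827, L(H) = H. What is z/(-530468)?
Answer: -1713891/265234 ≈ -6.4618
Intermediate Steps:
z = 3427782 (z = (-88*(-117)*37 - 1*(-1003)) + 3045827 = (10296*37 + 1003) + 3045827 = (380952 + 1003) + 3045827 = 381955 + 3045827 = 3427782)
z/(-530468) = 3427782/(-530468) = 3427782*(-1/530468) = -1713891/265234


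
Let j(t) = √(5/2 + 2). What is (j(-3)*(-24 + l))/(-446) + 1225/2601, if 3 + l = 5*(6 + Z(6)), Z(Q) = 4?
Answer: 1225/2601 - 69*√2/892 ≈ 0.36158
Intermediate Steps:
j(t) = 3*√2/2 (j(t) = √(5*(½) + 2) = √(5/2 + 2) = √(9/2) = 3*√2/2)
l = 47 (l = -3 + 5*(6 + 4) = -3 + 5*10 = -3 + 50 = 47)
(j(-3)*(-24 + l))/(-446) + 1225/2601 = ((3*√2/2)*(-24 + 47))/(-446) + 1225/2601 = ((3*√2/2)*23)*(-1/446) + 1225*(1/2601) = (69*√2/2)*(-1/446) + 1225/2601 = -69*√2/892 + 1225/2601 = 1225/2601 - 69*√2/892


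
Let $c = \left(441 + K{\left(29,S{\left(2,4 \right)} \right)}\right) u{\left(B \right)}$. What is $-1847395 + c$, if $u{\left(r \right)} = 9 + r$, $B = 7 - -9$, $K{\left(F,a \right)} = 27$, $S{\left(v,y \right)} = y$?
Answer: $-1835695$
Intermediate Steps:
$B = 16$ ($B = 7 + 9 = 16$)
$c = 11700$ ($c = \left(441 + 27\right) \left(9 + 16\right) = 468 \cdot 25 = 11700$)
$-1847395 + c = -1847395 + 11700 = -1835695$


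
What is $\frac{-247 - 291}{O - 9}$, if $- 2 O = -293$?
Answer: $- \frac{1076}{275} \approx -3.9127$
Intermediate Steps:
$O = \frac{293}{2}$ ($O = \left(- \frac{1}{2}\right) \left(-293\right) = \frac{293}{2} \approx 146.5$)
$\frac{-247 - 291}{O - 9} = \frac{-247 - 291}{\frac{293}{2} - 9} = - \frac{538}{\frac{275}{2}} = \left(-538\right) \frac{2}{275} = - \frac{1076}{275}$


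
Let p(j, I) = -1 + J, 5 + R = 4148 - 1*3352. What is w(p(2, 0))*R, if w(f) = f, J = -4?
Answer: -3955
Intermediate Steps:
R = 791 (R = -5 + (4148 - 1*3352) = -5 + (4148 - 3352) = -5 + 796 = 791)
p(j, I) = -5 (p(j, I) = -1 - 4 = -5)
w(p(2, 0))*R = -5*791 = -3955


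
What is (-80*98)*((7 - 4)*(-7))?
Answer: 164640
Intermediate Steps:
(-80*98)*((7 - 4)*(-7)) = -23520*(-7) = -7840*(-21) = 164640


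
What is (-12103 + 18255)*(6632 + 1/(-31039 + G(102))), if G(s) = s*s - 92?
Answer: 845662920376/20727 ≈ 4.0800e+7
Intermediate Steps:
G(s) = -92 + s² (G(s) = s² - 92 = -92 + s²)
(-12103 + 18255)*(6632 + 1/(-31039 + G(102))) = (-12103 + 18255)*(6632 + 1/(-31039 + (-92 + 102²))) = 6152*(6632 + 1/(-31039 + (-92 + 10404))) = 6152*(6632 + 1/(-31039 + 10312)) = 6152*(6632 + 1/(-20727)) = 6152*(6632 - 1/20727) = 6152*(137461463/20727) = 845662920376/20727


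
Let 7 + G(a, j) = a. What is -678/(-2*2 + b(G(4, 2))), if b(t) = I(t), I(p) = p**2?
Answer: -678/5 ≈ -135.60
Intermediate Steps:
G(a, j) = -7 + a
b(t) = t**2
-678/(-2*2 + b(G(4, 2))) = -678/(-2*2 + (-7 + 4)**2) = -678/(-4 + (-3)**2) = -678/(-4 + 9) = -678/5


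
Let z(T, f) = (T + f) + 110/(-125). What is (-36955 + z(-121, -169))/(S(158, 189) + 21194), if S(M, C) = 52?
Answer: -931147/531150 ≈ -1.7531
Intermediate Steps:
z(T, f) = -22/25 + T + f (z(T, f) = (T + f) + 110*(-1/125) = (T + f) - 22/25 = -22/25 + T + f)
(-36955 + z(-121, -169))/(S(158, 189) + 21194) = (-36955 + (-22/25 - 121 - 169))/(52 + 21194) = (-36955 - 7272/25)/21246 = -931147/25*1/21246 = -931147/531150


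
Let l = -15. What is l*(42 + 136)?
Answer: -2670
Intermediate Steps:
l*(42 + 136) = -15*(42 + 136) = -15*178 = -2670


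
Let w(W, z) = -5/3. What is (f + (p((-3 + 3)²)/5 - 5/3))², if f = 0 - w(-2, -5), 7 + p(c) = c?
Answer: 49/25 ≈ 1.9600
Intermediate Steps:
p(c) = -7 + c
w(W, z) = -5/3 (w(W, z) = -5*⅓ = -5/3)
f = 5/3 (f = 0 - 1*(-5/3) = 0 + 5/3 = 5/3 ≈ 1.6667)
(f + (p((-3 + 3)²)/5 - 5/3))² = (5/3 + ((-7 + (-3 + 3)²)/5 - 5/3))² = (5/3 + ((-7 + 0²)*(⅕) - 5*⅓))² = (5/3 + ((-7 + 0)*(⅕) - 5/3))² = (5/3 + (-7*⅕ - 5/3))² = (5/3 + (-7/5 - 5/3))² = (5/3 - 46/15)² = (-7/5)² = 49/25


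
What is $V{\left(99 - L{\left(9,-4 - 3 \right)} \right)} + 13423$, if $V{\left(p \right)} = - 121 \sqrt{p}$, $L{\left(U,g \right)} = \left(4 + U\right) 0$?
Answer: $13423 - 363 \sqrt{11} \approx 12219.0$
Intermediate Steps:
$L{\left(U,g \right)} = 0$
$V{\left(99 - L{\left(9,-4 - 3 \right)} \right)} + 13423 = - 121 \sqrt{99 - 0} + 13423 = - 121 \sqrt{99 + 0} + 13423 = - 121 \sqrt{99} + 13423 = - 121 \cdot 3 \sqrt{11} + 13423 = - 363 \sqrt{11} + 13423 = 13423 - 363 \sqrt{11}$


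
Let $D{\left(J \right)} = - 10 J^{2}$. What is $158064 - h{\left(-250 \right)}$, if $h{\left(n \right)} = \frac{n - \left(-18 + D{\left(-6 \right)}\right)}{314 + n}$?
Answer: $158062$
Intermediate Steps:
$h{\left(n \right)} = \frac{378 + n}{314 + n}$ ($h{\left(n \right)} = \frac{n - \left(-18 - 10 \left(-6\right)^{2}\right)}{314 + n} = \frac{n - \left(-18 - 360\right)}{314 + n} = \frac{n + \left(18 - -360\right)}{314 + n} = \frac{n + \left(18 + 360\right)}{314 + n} = \frac{n + 378}{314 + n} = \frac{378 + n}{314 + n}$)
$158064 - h{\left(-250 \right)} = 158064 - \frac{378 - 250}{314 - 250} = 158064 - \frac{1}{64} \cdot 128 = 158064 - 2 = 158062$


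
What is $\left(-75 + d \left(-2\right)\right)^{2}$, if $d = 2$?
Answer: $6241$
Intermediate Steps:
$\left(-75 + d \left(-2\right)\right)^{2} = \left(-75 + 2 \left(-2\right)\right)^{2} = \left(-75 - 4\right)^{2} = \left(-79\right)^{2} = 6241$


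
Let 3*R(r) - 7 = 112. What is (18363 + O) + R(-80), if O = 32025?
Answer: 151283/3 ≈ 50428.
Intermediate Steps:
R(r) = 119/3 (R(r) = 7/3 + (⅓)*112 = 7/3 + 112/3 = 119/3)
(18363 + O) + R(-80) = (18363 + 32025) + 119/3 = 50388 + 119/3 = 151283/3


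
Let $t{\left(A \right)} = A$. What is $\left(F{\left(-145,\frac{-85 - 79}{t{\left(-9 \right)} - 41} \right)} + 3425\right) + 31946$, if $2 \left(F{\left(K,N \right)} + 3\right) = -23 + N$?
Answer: $\frac{1767907}{50} \approx 35358.0$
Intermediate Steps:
$F{\left(K,N \right)} = - \frac{29}{2} + \frac{N}{2}$ ($F{\left(K,N \right)} = -3 + \frac{-23 + N}{2} = -3 + \left(- \frac{23}{2} + \frac{N}{2}\right) = - \frac{29}{2} + \frac{N}{2}$)
$\left(F{\left(-145,\frac{-85 - 79}{t{\left(-9 \right)} - 41} \right)} + 3425\right) + 31946 = \left(\left(- \frac{29}{2} + \frac{\left(-85 - 79\right) \frac{1}{-9 - 41}}{2}\right) + 3425\right) + 31946 = \left(\left(- \frac{29}{2} + \frac{\left(-164\right) \frac{1}{-50}}{2}\right) + 3425\right) + 31946 = \left(\left(- \frac{29}{2} + \frac{\left(-164\right) \left(- \frac{1}{50}\right)}{2}\right) + 3425\right) + 31946 = \left(\left(- \frac{29}{2} + \frac{1}{2} \cdot \frac{82}{25}\right) + 3425\right) + 31946 = \left(\left(- \frac{29}{2} + \frac{41}{25}\right) + 3425\right) + 31946 = \left(- \frac{643}{50} + 3425\right) + 31946 = \frac{170607}{50} + 31946 = \frac{1767907}{50}$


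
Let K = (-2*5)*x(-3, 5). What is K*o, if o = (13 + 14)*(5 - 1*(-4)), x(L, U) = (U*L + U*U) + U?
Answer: -36450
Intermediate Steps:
x(L, U) = U + U² + L*U (x(L, U) = (L*U + U²) + U = (U² + L*U) + U = U + U² + L*U)
K = -150 (K = (-2*5)*(5*(1 - 3 + 5)) = -50*3 = -10*15 = -150)
o = 243 (o = 27*(5 + 4) = 27*9 = 243)
K*o = -150*243 = -36450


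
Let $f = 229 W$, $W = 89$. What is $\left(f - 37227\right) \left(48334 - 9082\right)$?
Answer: $-661239192$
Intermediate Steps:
$f = 20381$ ($f = 229 \cdot 89 = 20381$)
$\left(f - 37227\right) \left(48334 - 9082\right) = \left(20381 - 37227\right) \left(48334 - 9082\right) = \left(-16846\right) 39252 = -661239192$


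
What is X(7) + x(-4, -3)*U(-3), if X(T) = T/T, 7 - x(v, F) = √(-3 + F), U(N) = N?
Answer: -20 + 3*I*√6 ≈ -20.0 + 7.3485*I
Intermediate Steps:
x(v, F) = 7 - √(-3 + F)
X(T) = 1
X(7) + x(-4, -3)*U(-3) = 1 + (7 - √(-3 - 3))*(-3) = 1 + (7 - √(-6))*(-3) = 1 + (7 - I*√6)*(-3) = 1 + (-21 + 3*I*√6) = -20 + 3*I*√6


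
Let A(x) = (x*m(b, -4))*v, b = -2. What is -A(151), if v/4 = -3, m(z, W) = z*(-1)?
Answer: 3624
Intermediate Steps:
m(z, W) = -z
v = -12 (v = 4*(-3) = -12)
A(x) = -24*x (A(x) = (x*(-1*(-2)))*(-12) = (x*2)*(-12) = (2*x)*(-12) = -24*x)
-A(151) = -(-24)*151 = -1*(-3624) = 3624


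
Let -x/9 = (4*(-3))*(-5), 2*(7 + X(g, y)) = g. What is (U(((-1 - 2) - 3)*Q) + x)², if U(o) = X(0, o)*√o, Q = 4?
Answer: 290424 + 15120*I*√6 ≈ 2.9042e+5 + 37036.0*I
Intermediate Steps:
X(g, y) = -7 + g/2
U(o) = -7*√o (U(o) = (-7 + (½)*0)*√o = (-7 + 0)*√o = -7*√o)
x = -540 (x = -9*4*(-3)*(-5) = -(-108)*(-5) = -9*60 = -540)
(U(((-1 - 2) - 3)*Q) + x)² = (-7*2*√((-1 - 2) - 3) - 540)² = (-7*2*√(-3 - 3) - 540)² = (-7*2*I*√6 - 540)² = (-14*I*√6 - 540)² = (-540 - 14*I*√6)²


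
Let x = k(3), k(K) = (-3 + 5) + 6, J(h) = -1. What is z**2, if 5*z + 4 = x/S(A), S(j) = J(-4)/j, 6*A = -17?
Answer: 3136/225 ≈ 13.938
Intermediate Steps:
A = -17/6 (A = (1/6)*(-17) = -17/6 ≈ -2.8333)
k(K) = 8 (k(K) = 2 + 6 = 8)
S(j) = -1/j
x = 8
z = 56/15 (z = -4/5 + (8/((-1/(-17/6))))/5 = -4/5 + (8/((-1*(-6/17))))/5 = -4/5 + (8/(6/17))/5 = -4/5 + (8*(17/6))/5 = -4/5 + (1/5)*(68/3) = -4/5 + 68/15 = 56/15 ≈ 3.7333)
z**2 = (56/15)**2 = 3136/225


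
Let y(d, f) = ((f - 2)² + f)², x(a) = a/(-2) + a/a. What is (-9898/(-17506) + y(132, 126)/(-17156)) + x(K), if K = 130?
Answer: -528244179980/37541617 ≈ -14071.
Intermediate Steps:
x(a) = 1 - a/2 (x(a) = a*(-½) + 1 = -a/2 + 1 = 1 - a/2)
y(d, f) = (f + (-2 + f)²)² (y(d, f) = ((-2 + f)² + f)² = (f + (-2 + f)²)²)
(-9898/(-17506) + y(132, 126)/(-17156)) + x(K) = (-9898/(-17506) + (126 + (-2 + 126)²)²/(-17156)) + (1 - ½*130) = (-9898*(-1/17506) + (126 + 124²)²*(-1/17156)) + (1 - 65) = (4949/8753 + (126 + 15376)²*(-1/17156)) - 64 = (4949/8753 + 15502²*(-1/17156)) - 64 = (4949/8753 + 240312004*(-1/17156)) - 64 = (4949/8753 - 60078001/4289) - 64 = -525841516492/37541617 - 64 = -528244179980/37541617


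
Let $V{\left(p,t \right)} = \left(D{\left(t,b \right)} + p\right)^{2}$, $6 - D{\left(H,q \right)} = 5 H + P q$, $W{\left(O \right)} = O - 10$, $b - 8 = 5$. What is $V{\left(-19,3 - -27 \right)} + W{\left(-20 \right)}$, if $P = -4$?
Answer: $12291$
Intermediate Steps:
$b = 13$ ($b = 8 + 5 = 13$)
$W{\left(O \right)} = -10 + O$ ($W{\left(O \right)} = O - 10 = -10 + O$)
$D{\left(H,q \right)} = 6 - 5 H + 4 q$ ($D{\left(H,q \right)} = 6 - \left(5 H - 4 q\right) = 6 - \left(- 4 q + 5 H\right) = 6 - 5 H + 4 q$)
$V{\left(p,t \right)} = \left(58 + p - 5 t\right)^{2}$ ($V{\left(p,t \right)} = \left(\left(6 - 5 t + 4 \cdot 13\right) + p\right)^{2} = \left(\left(6 - 5 t + 52\right) + p\right)^{2} = \left(\left(58 - 5 t\right) + p\right)^{2} = \left(58 + p - 5 t\right)^{2}$)
$V{\left(-19,3 - -27 \right)} + W{\left(-20 \right)} = \left(58 - 19 - 5 \left(3 - -27\right)\right)^{2} - 30 = \left(58 - 19 - 5 \left(3 + 27\right)\right)^{2} - 30 = \left(58 - 19 - 150\right)^{2} - 30 = \left(-111\right)^{2} - 30 = 12321 - 30 = 12291$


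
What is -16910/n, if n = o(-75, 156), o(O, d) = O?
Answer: 3382/15 ≈ 225.47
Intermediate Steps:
n = -75
-16910/n = -16910/(-75) = -16910*(-1/75) = 3382/15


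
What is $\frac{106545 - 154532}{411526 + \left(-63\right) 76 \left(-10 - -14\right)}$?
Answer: $- \frac{47987}{392374} \approx -0.1223$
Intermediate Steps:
$\frac{106545 - 154532}{411526 + \left(-63\right) 76 \left(-10 - -14\right)} = - \frac{47987}{411526 - 4788 \left(-10 + 14\right)} = - \frac{47987}{411526 - 19152} = - \frac{47987}{392374}$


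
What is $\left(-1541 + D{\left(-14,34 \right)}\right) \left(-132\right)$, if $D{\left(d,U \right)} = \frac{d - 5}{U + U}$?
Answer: $\frac{3458631}{17} \approx 2.0345 \cdot 10^{5}$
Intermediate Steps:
$D{\left(d,U \right)} = \frac{-5 + d}{2 U}$
$\left(-1541 + D{\left(-14,34 \right)}\right) \left(-132\right) = \left(-1541 + \frac{-5 - 14}{2 \cdot 34}\right) \left(-132\right) = \left(-1541 + \frac{1}{2} \cdot \frac{1}{34} \left(-19\right)\right) \left(-132\right) = \left(-1541 - \frac{19}{68}\right) \left(-132\right) = \left(- \frac{104807}{68}\right) \left(-132\right) = \frac{3458631}{17}$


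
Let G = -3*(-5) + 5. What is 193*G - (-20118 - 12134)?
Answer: 36112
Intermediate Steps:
G = 20 (G = 15 + 5 = 20)
193*G - (-20118 - 12134) = 193*20 - (-20118 - 12134) = 3860 - 1*(-32252) = 3860 + 32252 = 36112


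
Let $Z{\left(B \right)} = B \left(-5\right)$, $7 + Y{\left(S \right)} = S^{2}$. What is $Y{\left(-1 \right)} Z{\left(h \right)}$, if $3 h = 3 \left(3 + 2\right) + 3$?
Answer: $180$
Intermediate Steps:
$h = 6$ ($h = \frac{3 \left(3 + 2\right) + 3}{3} = \frac{3 \cdot 5 + 3}{3} = \frac{15 + 3}{3} = \frac{1}{3} \cdot 18 = 6$)
$Y{\left(S \right)} = -7 + S^{2}$
$Z{\left(B \right)} = - 5 B$
$Y{\left(-1 \right)} Z{\left(h \right)} = \left(-7 + \left(-1\right)^{2}\right) \left(\left(-5\right) 6\right) = \left(-7 + 1\right) \left(-30\right) = \left(-6\right) \left(-30\right) = 180$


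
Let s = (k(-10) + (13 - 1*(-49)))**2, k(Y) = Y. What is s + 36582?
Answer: 39286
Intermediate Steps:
s = 2704 (s = (-10 + (13 - 1*(-49)))**2 = (-10 + (13 + 49))**2 = (-10 + 62)**2 = 52**2 = 2704)
s + 36582 = 2704 + 36582 = 39286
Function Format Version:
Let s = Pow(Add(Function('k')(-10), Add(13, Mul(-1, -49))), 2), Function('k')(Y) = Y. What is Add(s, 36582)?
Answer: 39286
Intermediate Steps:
s = 2704 (s = Pow(Add(-10, Add(13, Mul(-1, -49))), 2) = Pow(Add(-10, Add(13, 49)), 2) = Pow(Add(-10, 62), 2) = Pow(52, 2) = 2704)
Add(s, 36582) = Add(2704, 36582) = 39286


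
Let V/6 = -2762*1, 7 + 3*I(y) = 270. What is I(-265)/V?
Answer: -263/49716 ≈ -0.0052900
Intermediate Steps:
I(y) = 263/3 (I(y) = -7/3 + (1/3)*270 = -7/3 + 90 = 263/3)
V = -16572 (V = 6*(-2762*1) = 6*(-2762) = -16572)
I(-265)/V = (263/3)/(-16572) = (263/3)*(-1/16572) = -263/49716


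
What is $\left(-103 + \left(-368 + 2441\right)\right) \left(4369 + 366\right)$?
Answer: $9327950$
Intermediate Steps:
$\left(-103 + \left(-368 + 2441\right)\right) \left(4369 + 366\right) = \left(-103 + 2073\right) 4735 = 1970 \cdot 4735 = 9327950$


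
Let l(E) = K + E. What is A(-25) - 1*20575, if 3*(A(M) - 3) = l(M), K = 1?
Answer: -20580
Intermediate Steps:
l(E) = 1 + E
A(M) = 10/3 + M/3 (A(M) = 3 + (1 + M)/3 = 3 + (1/3 + M/3) = 10/3 + M/3)
A(-25) - 1*20575 = (10/3 + (1/3)*(-25)) - 1*20575 = (10/3 - 25/3) - 20575 = -5 - 20575 = -20580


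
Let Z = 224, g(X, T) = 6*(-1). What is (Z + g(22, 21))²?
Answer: 47524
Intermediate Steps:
g(X, T) = -6
(Z + g(22, 21))² = (224 - 6)² = 218² = 47524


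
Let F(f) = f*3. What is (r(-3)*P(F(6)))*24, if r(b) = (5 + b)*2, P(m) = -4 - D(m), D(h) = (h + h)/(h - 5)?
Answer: -8448/13 ≈ -649.85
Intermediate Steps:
F(f) = 3*f
D(h) = 2*h/(-5 + h) (D(h) = (2*h)/(-5 + h) = 2*h/(-5 + h))
P(m) = -4 - 2*m/(-5 + m)
r(b) = 10 + 2*b
(r(-3)*P(F(6)))*24 = ((10 + 2*(-3))*(2*(10 - 9*6)/(-5 + 3*6)))*24 = ((10 - 6)*(2*(10 - 3*18)/(-5 + 18)))*24 = (4*(2*(10 - 54)/13))*24 = (4*(2*(1/13)*(-44)))*24 = (4*(-88/13))*24 = -352/13*24 = -8448/13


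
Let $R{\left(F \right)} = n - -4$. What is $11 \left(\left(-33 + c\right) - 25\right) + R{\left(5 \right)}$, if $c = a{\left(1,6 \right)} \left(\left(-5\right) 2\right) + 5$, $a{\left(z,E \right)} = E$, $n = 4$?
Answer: $-1235$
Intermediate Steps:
$R{\left(F \right)} = 8$ ($R{\left(F \right)} = 4 - -4 = 4 + 4 = 8$)
$c = -55$ ($c = 6 \left(\left(-5\right) 2\right) + 5 = 6 \left(-10\right) + 5 = -60 + 5 = -55$)
$11 \left(\left(-33 + c\right) - 25\right) + R{\left(5 \right)} = 11 \left(\left(-33 - 55\right) - 25\right) + 8 = 11 \left(-88 - 25\right) + 8 = 11 \left(-113\right) + 8 = -1243 + 8 = -1235$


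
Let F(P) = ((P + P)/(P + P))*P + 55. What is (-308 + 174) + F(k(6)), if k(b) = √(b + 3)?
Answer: -76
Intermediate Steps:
k(b) = √(3 + b)
F(P) = 55 + P (F(P) = ((2*P)/((2*P)))*P + 55 = ((2*P)*(1/(2*P)))*P + 55 = 1*P + 55 = P + 55 = 55 + P)
(-308 + 174) + F(k(6)) = (-308 + 174) + (55 + √(3 + 6)) = -134 + (55 + √9) = -134 + (55 + 3) = -134 + 58 = -76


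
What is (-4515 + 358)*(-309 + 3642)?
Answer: -13855281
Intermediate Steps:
(-4515 + 358)*(-309 + 3642) = -4157*3333 = -13855281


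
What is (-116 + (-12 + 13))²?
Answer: 13225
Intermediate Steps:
(-116 + (-12 + 13))² = (-116 + 1)² = (-115)² = 13225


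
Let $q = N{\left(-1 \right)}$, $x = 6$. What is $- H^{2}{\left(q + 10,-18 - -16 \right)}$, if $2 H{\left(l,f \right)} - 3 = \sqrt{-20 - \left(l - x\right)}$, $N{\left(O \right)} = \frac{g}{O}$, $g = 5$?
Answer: $\frac{5}{2} - \frac{3 i \sqrt{19}}{2} \approx 2.5 - 6.5383 i$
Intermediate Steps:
$N{\left(O \right)} = \frac{5}{O}$
$q = -5$ ($q = \frac{5}{-1} = 5 \left(-1\right) = -5$)
$H{\left(l,f \right)} = \frac{3}{2} + \frac{\sqrt{-14 - l}}{2}$ ($H{\left(l,f \right)} = \frac{3}{2} + \frac{\sqrt{-20 - \left(-6 + l\right)}}{2} = \frac{3}{2} + \frac{\sqrt{-14 - l}}{2}$)
$- H^{2}{\left(q + 10,-18 - -16 \right)} = - \left(\frac{3}{2} + \frac{\sqrt{-14 - \left(-5 + 10\right)}}{2}\right)^{2} = - \left(\frac{3}{2} + \frac{\sqrt{-14 - 5}}{2}\right)^{2} = - \left(\frac{3}{2} + \frac{\sqrt{-19}}{2}\right)^{2} = - \left(\frac{3}{2} + \frac{i \sqrt{19}}{2}\right)^{2}$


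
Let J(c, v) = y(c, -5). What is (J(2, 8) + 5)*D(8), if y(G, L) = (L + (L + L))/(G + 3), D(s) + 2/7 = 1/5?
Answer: -6/35 ≈ -0.17143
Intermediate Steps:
D(s) = -3/35 (D(s) = -2/7 + 1/5 = -2/7 + ⅕ = -3/35)
y(G, L) = 3*L/(3 + G) (y(G, L) = (L + 2*L)/(3 + G) = (3*L)/(3 + G) = 3*L/(3 + G))
J(c, v) = -15/(3 + c) (J(c, v) = 3*(-5)/(3 + c) = -15/(3 + c))
(J(2, 8) + 5)*D(8) = (-15/(3 + 2) + 5)*(-3/35) = (-15/5 + 5)*(-3/35) = (-15*⅕ + 5)*(-3/35) = (-3 + 5)*(-3/35) = 2*(-3/35) = -6/35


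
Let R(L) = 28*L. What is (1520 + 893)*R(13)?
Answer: 878332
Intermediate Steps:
(1520 + 893)*R(13) = (1520 + 893)*(28*13) = 2413*364 = 878332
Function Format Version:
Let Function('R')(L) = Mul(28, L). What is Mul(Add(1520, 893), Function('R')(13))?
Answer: 878332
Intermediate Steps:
Mul(Add(1520, 893), Function('R')(13)) = Mul(Add(1520, 893), Mul(28, 13)) = Mul(2413, 364) = 878332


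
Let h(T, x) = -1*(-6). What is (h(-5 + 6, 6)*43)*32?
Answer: 8256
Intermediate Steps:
h(T, x) = 6
(h(-5 + 6, 6)*43)*32 = (6*43)*32 = 258*32 = 8256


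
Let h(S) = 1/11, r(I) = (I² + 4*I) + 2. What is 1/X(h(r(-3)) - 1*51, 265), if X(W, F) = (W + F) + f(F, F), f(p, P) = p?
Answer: 11/5270 ≈ 0.0020873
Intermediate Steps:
r(I) = 2 + I² + 4*I
h(S) = 1/11
X(W, F) = W + 2*F (X(W, F) = (W + F) + F = (F + W) + F = W + 2*F)
1/X(h(r(-3)) - 1*51, 265) = 1/((1/11 - 1*51) + 2*265) = 1/((1/11 - 51) + 530) = 1/(-560/11 + 530) = 1/(5270/11) = 11/5270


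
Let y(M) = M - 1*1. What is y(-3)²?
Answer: 16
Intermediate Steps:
y(M) = -1 + M (y(M) = M - 1 = -1 + M)
y(-3)² = (-1 - 3)² = (-4)² = 16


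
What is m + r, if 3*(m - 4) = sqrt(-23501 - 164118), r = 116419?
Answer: 116423 + I*sqrt(187619)/3 ≈ 1.1642e+5 + 144.38*I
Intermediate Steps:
m = 4 + I*sqrt(187619)/3 (m = 4 + sqrt(-23501 - 164118)/3 = 4 + sqrt(-187619)/3 = 4 + (I*sqrt(187619))/3 = 4 + I*sqrt(187619)/3 ≈ 4.0 + 144.38*I)
m + r = (4 + I*sqrt(187619)/3) + 116419 = 116423 + I*sqrt(187619)/3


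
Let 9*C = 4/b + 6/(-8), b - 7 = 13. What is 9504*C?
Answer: -2904/5 ≈ -580.80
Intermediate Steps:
b = 20 (b = 7 + 13 = 20)
C = -11/180 (C = (4/20 + 6/(-8))/9 = (4*(1/20) + 6*(-⅛))/9 = (⅕ - ¾)/9 = (⅑)*(-11/20) = -11/180 ≈ -0.061111)
9504*C = 9504*(-11/180) = -2904/5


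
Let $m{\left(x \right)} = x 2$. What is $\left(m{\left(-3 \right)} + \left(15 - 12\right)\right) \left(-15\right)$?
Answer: $45$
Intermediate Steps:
$m{\left(x \right)} = 2 x$
$\left(m{\left(-3 \right)} + \left(15 - 12\right)\right) \left(-15\right) = \left(2 \left(-3\right) + \left(15 - 12\right)\right) \left(-15\right) = \left(-6 + 3\right) \left(-15\right) = \left(-3\right) \left(-15\right) = 45$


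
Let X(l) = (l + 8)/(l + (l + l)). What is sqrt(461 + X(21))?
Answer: 4*sqrt(12719)/21 ≈ 21.482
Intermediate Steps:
X(l) = (8 + l)/(3*l) (X(l) = (8 + l)/(l + 2*l) = (8 + l)/((3*l)) = (8 + l)*(1/(3*l)) = (8 + l)/(3*l))
sqrt(461 + X(21)) = sqrt(461 + (1/3)*(8 + 21)/21) = sqrt(461 + (1/3)*(1/21)*29) = sqrt(461 + 29/63) = sqrt(29072/63) = 4*sqrt(12719)/21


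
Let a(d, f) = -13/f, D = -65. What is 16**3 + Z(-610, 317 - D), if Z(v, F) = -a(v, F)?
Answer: 1564685/382 ≈ 4096.0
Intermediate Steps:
Z(v, F) = 13/F (Z(v, F) = -(-13)/F = 13/F)
16**3 + Z(-610, 317 - D) = 16**3 + 13/(317 - 1*(-65)) = 4096 + 13/(317 + 65) = 4096 + 13/382 = 1564685/382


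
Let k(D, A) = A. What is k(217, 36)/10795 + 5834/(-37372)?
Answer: -30816319/201715370 ≈ -0.15277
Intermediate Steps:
k(217, 36)/10795 + 5834/(-37372) = 36/10795 + 5834/(-37372) = 36*(1/10795) + 5834*(-1/37372) = 36/10795 - 2917/18686 = -30816319/201715370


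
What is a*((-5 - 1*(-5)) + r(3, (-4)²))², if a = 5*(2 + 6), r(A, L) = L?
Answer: 10240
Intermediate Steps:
a = 40 (a = 5*8 = 40)
a*((-5 - 1*(-5)) + r(3, (-4)²))² = 40*((-5 - 1*(-5)) + (-4)²)² = 40*((-5 + 5) + 16)² = 40*(0 + 16)² = 40*16² = 40*256 = 10240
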